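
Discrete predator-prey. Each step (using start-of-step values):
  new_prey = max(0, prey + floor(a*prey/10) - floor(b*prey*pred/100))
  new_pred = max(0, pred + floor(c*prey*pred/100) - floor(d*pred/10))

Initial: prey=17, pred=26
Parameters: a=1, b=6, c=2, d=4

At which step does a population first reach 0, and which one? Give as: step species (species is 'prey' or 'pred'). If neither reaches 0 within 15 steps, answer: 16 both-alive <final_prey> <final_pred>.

Answer: 1 prey

Derivation:
Step 1: prey: 17+1-26=0; pred: 26+8-10=24
First extinction: prey at step 1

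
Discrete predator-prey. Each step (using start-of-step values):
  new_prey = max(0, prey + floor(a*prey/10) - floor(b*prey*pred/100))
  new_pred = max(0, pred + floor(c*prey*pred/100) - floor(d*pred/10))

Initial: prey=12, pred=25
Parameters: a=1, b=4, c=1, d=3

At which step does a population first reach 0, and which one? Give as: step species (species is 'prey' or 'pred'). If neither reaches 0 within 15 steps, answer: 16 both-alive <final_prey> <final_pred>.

Step 1: prey: 12+1-12=1; pred: 25+3-7=21
Step 2: prey: 1+0-0=1; pred: 21+0-6=15
Step 3: prey: 1+0-0=1; pred: 15+0-4=11
Step 4: prey: 1+0-0=1; pred: 11+0-3=8
Step 5: prey: 1+0-0=1; pred: 8+0-2=6
Step 6: prey: 1+0-0=1; pred: 6+0-1=5
Step 7: prey: 1+0-0=1; pred: 5+0-1=4
Step 8: prey: 1+0-0=1; pred: 4+0-1=3
Step 9: prey: 1+0-0=1; pred: 3+0-0=3
Steps 10-15: state stable at prey=1, pred=3 (no change)
No extinction within 15 steps

Answer: 16 both-alive 1 3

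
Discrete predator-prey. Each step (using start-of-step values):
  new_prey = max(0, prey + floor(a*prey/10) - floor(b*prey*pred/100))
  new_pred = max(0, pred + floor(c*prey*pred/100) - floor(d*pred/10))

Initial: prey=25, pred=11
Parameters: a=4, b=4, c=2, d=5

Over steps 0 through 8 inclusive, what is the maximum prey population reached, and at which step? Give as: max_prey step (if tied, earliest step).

Step 1: prey: 25+10-11=24; pred: 11+5-5=11
Step 2: prey: 24+9-10=23; pred: 11+5-5=11
Step 3: prey: 23+9-10=22; pred: 11+5-5=11
Step 4: prey: 22+8-9=21; pred: 11+4-5=10
Step 5: prey: 21+8-8=21; pred: 10+4-5=9
Step 6: prey: 21+8-7=22; pred: 9+3-4=8
Step 7: prey: 22+8-7=23; pred: 8+3-4=7
Step 8: prey: 23+9-6=26; pred: 7+3-3=7
Max prey = 26 at step 8

Answer: 26 8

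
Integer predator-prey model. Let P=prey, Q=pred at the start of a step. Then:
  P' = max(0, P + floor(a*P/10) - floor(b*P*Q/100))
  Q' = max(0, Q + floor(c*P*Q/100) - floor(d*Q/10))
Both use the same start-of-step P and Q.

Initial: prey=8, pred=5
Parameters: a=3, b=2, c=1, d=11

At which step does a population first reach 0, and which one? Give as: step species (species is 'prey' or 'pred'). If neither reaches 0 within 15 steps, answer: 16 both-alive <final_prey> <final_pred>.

Answer: 1 pred

Derivation:
Step 1: prey: 8+2-0=10; pred: 5+0-5=0
First extinction: pred at step 1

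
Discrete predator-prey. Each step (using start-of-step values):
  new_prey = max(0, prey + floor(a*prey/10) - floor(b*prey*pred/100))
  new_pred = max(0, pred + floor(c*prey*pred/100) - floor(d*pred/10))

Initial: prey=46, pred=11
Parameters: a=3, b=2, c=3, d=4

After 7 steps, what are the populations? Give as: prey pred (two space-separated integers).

Step 1: prey: 46+13-10=49; pred: 11+15-4=22
Step 2: prey: 49+14-21=42; pred: 22+32-8=46
Step 3: prey: 42+12-38=16; pred: 46+57-18=85
Step 4: prey: 16+4-27=0; pred: 85+40-34=91
Step 5: prey: 0+0-0=0; pred: 91+0-36=55
Step 6: prey: 0+0-0=0; pred: 55+0-22=33
Step 7: prey: 0+0-0=0; pred: 33+0-13=20

Answer: 0 20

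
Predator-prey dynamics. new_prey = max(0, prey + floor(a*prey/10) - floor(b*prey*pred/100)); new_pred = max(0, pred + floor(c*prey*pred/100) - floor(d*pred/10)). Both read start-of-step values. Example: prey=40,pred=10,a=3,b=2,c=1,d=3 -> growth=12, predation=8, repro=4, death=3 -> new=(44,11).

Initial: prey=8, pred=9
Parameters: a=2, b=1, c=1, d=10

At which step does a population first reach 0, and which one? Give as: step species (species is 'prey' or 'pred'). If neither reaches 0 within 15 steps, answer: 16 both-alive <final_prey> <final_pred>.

Step 1: prey: 8+1-0=9; pred: 9+0-9=0
First extinction: pred at step 1

Answer: 1 pred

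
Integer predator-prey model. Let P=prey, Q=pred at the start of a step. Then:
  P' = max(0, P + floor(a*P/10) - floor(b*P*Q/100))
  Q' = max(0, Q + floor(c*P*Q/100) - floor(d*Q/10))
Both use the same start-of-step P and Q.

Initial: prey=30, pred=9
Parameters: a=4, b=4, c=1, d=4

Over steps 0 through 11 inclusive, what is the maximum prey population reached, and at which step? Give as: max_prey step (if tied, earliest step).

Answer: 58 8

Derivation:
Step 1: prey: 30+12-10=32; pred: 9+2-3=8
Step 2: prey: 32+12-10=34; pred: 8+2-3=7
Step 3: prey: 34+13-9=38; pred: 7+2-2=7
Step 4: prey: 38+15-10=43; pred: 7+2-2=7
Step 5: prey: 43+17-12=48; pred: 7+3-2=8
Step 6: prey: 48+19-15=52; pred: 8+3-3=8
Step 7: prey: 52+20-16=56; pred: 8+4-3=9
Step 8: prey: 56+22-20=58; pred: 9+5-3=11
Step 9: prey: 58+23-25=56; pred: 11+6-4=13
Step 10: prey: 56+22-29=49; pred: 13+7-5=15
Step 11: prey: 49+19-29=39; pred: 15+7-6=16
Max prey = 58 at step 8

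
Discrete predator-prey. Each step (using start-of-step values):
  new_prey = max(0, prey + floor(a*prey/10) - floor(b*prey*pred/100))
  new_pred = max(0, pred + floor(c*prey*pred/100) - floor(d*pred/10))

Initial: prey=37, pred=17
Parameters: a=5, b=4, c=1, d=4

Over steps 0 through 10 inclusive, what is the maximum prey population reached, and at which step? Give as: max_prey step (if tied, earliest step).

Answer: 69 10

Derivation:
Step 1: prey: 37+18-25=30; pred: 17+6-6=17
Step 2: prey: 30+15-20=25; pred: 17+5-6=16
Step 3: prey: 25+12-16=21; pred: 16+4-6=14
Step 4: prey: 21+10-11=20; pred: 14+2-5=11
Step 5: prey: 20+10-8=22; pred: 11+2-4=9
Step 6: prey: 22+11-7=26; pred: 9+1-3=7
Step 7: prey: 26+13-7=32; pred: 7+1-2=6
Step 8: prey: 32+16-7=41; pred: 6+1-2=5
Step 9: prey: 41+20-8=53; pred: 5+2-2=5
Step 10: prey: 53+26-10=69; pred: 5+2-2=5
Max prey = 69 at step 10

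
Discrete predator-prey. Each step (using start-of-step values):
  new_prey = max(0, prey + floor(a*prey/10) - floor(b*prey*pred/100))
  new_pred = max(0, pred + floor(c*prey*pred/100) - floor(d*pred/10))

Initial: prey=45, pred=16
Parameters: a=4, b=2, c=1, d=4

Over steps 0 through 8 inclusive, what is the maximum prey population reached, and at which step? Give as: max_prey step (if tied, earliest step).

Answer: 53 3

Derivation:
Step 1: prey: 45+18-14=49; pred: 16+7-6=17
Step 2: prey: 49+19-16=52; pred: 17+8-6=19
Step 3: prey: 52+20-19=53; pred: 19+9-7=21
Step 4: prey: 53+21-22=52; pred: 21+11-8=24
Step 5: prey: 52+20-24=48; pred: 24+12-9=27
Step 6: prey: 48+19-25=42; pred: 27+12-10=29
Step 7: prey: 42+16-24=34; pred: 29+12-11=30
Step 8: prey: 34+13-20=27; pred: 30+10-12=28
Max prey = 53 at step 3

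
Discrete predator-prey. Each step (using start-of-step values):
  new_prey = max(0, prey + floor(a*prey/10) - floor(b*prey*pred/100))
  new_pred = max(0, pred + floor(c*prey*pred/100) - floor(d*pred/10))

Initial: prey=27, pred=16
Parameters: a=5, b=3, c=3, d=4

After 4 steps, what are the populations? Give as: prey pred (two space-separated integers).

Answer: 3 42

Derivation:
Step 1: prey: 27+13-12=28; pred: 16+12-6=22
Step 2: prey: 28+14-18=24; pred: 22+18-8=32
Step 3: prey: 24+12-23=13; pred: 32+23-12=43
Step 4: prey: 13+6-16=3; pred: 43+16-17=42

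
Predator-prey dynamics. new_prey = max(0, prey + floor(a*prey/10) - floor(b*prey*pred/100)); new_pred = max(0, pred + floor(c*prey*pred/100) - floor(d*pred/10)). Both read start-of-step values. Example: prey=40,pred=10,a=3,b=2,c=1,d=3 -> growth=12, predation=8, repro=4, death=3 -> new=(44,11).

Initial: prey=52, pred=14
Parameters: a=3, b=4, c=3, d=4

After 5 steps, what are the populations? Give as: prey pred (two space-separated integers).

Answer: 0 14

Derivation:
Step 1: prey: 52+15-29=38; pred: 14+21-5=30
Step 2: prey: 38+11-45=4; pred: 30+34-12=52
Step 3: prey: 4+1-8=0; pred: 52+6-20=38
Step 4: prey: 0+0-0=0; pred: 38+0-15=23
Step 5: prey: 0+0-0=0; pred: 23+0-9=14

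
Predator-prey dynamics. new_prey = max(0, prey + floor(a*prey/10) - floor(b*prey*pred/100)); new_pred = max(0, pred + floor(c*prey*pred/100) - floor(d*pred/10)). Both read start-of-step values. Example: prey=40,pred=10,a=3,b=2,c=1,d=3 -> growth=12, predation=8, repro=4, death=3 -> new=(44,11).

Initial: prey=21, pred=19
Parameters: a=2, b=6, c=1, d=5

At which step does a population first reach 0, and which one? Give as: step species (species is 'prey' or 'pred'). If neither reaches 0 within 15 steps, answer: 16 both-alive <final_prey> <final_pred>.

Answer: 16 both-alive 1 1

Derivation:
Step 1: prey: 21+4-23=2; pred: 19+3-9=13
Step 2: prey: 2+0-1=1; pred: 13+0-6=7
Step 3: prey: 1+0-0=1; pred: 7+0-3=4
Step 4: prey: 1+0-0=1; pred: 4+0-2=2
Step 5: prey: 1+0-0=1; pred: 2+0-1=1
Step 6: prey: 1+0-0=1; pred: 1+0-0=1
Steps 7-15: state stable at prey=1, pred=1 (no change)
No extinction within 15 steps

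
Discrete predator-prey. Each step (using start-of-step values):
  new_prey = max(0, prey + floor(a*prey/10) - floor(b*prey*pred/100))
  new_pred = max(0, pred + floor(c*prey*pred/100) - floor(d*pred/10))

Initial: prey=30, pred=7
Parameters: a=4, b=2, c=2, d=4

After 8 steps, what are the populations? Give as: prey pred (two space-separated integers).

Step 1: prey: 30+12-4=38; pred: 7+4-2=9
Step 2: prey: 38+15-6=47; pred: 9+6-3=12
Step 3: prey: 47+18-11=54; pred: 12+11-4=19
Step 4: prey: 54+21-20=55; pred: 19+20-7=32
Step 5: prey: 55+22-35=42; pred: 32+35-12=55
Step 6: prey: 42+16-46=12; pred: 55+46-22=79
Step 7: prey: 12+4-18=0; pred: 79+18-31=66
Step 8: prey: 0+0-0=0; pred: 66+0-26=40

Answer: 0 40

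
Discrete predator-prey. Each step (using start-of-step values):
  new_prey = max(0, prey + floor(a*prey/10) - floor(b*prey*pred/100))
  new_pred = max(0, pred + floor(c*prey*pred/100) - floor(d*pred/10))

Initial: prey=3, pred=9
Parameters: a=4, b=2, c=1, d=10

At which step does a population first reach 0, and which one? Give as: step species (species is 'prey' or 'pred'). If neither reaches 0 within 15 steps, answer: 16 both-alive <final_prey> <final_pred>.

Answer: 1 pred

Derivation:
Step 1: prey: 3+1-0=4; pred: 9+0-9=0
First extinction: pred at step 1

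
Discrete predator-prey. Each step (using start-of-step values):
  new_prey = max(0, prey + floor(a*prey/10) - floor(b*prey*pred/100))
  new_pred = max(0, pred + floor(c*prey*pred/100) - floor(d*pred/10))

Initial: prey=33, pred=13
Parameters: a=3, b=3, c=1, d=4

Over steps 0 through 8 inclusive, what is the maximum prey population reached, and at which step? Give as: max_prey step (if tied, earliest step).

Step 1: prey: 33+9-12=30; pred: 13+4-5=12
Step 2: prey: 30+9-10=29; pred: 12+3-4=11
Step 3: prey: 29+8-9=28; pred: 11+3-4=10
Step 4: prey: 28+8-8=28; pred: 10+2-4=8
Step 5: prey: 28+8-6=30; pred: 8+2-3=7
Step 6: prey: 30+9-6=33; pred: 7+2-2=7
Step 7: prey: 33+9-6=36; pred: 7+2-2=7
Step 8: prey: 36+10-7=39; pred: 7+2-2=7
Max prey = 39 at step 8

Answer: 39 8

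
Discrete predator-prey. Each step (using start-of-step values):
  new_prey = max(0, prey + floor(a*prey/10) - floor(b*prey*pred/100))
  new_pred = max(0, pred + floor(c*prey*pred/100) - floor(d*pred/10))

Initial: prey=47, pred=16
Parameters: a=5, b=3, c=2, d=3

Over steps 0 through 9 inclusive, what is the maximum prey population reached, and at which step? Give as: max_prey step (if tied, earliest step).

Step 1: prey: 47+23-22=48; pred: 16+15-4=27
Step 2: prey: 48+24-38=34; pred: 27+25-8=44
Step 3: prey: 34+17-44=7; pred: 44+29-13=60
Step 4: prey: 7+3-12=0; pred: 60+8-18=50
Step 5: prey: 0+0-0=0; pred: 50+0-15=35
Step 6: prey: 0+0-0=0; pred: 35+0-10=25
Step 7: prey: 0+0-0=0; pred: 25+0-7=18
Step 8: prey: 0+0-0=0; pred: 18+0-5=13
Step 9: prey: 0+0-0=0; pred: 13+0-3=10
Max prey = 48 at step 1

Answer: 48 1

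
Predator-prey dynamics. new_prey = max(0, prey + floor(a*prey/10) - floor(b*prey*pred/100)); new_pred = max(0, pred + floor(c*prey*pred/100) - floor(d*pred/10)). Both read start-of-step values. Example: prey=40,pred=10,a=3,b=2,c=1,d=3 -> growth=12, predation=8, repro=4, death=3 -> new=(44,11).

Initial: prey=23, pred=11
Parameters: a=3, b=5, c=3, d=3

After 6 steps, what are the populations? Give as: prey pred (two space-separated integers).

Step 1: prey: 23+6-12=17; pred: 11+7-3=15
Step 2: prey: 17+5-12=10; pred: 15+7-4=18
Step 3: prey: 10+3-9=4; pred: 18+5-5=18
Step 4: prey: 4+1-3=2; pred: 18+2-5=15
Step 5: prey: 2+0-1=1; pred: 15+0-4=11
Step 6: prey: 1+0-0=1; pred: 11+0-3=8

Answer: 1 8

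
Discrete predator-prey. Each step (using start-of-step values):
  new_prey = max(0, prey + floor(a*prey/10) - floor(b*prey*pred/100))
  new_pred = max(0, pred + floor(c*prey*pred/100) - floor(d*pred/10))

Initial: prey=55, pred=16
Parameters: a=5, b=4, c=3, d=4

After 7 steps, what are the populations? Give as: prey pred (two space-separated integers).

Answer: 0 7

Derivation:
Step 1: prey: 55+27-35=47; pred: 16+26-6=36
Step 2: prey: 47+23-67=3; pred: 36+50-14=72
Step 3: prey: 3+1-8=0; pred: 72+6-28=50
Step 4: prey: 0+0-0=0; pred: 50+0-20=30
Step 5: prey: 0+0-0=0; pred: 30+0-12=18
Step 6: prey: 0+0-0=0; pred: 18+0-7=11
Step 7: prey: 0+0-0=0; pred: 11+0-4=7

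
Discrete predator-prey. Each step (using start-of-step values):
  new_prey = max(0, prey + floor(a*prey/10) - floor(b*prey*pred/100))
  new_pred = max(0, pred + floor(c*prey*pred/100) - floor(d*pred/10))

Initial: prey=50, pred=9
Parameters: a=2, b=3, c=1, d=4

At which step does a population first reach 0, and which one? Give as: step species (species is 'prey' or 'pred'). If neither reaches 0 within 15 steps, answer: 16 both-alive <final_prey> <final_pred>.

Step 1: prey: 50+10-13=47; pred: 9+4-3=10
Step 2: prey: 47+9-14=42; pred: 10+4-4=10
Step 3: prey: 42+8-12=38; pred: 10+4-4=10
Step 4: prey: 38+7-11=34; pred: 10+3-4=9
Step 5: prey: 34+6-9=31; pred: 9+3-3=9
Step 6: prey: 31+6-8=29; pred: 9+2-3=8
Step 7: prey: 29+5-6=28; pred: 8+2-3=7
Step 8: prey: 28+5-5=28; pred: 7+1-2=6
Step 9: prey: 28+5-5=28; pred: 6+1-2=5
Step 10: prey: 28+5-4=29; pred: 5+1-2=4
Step 11: prey: 29+5-3=31; pred: 4+1-1=4
Step 12: prey: 31+6-3=34; pred: 4+1-1=4
Step 13: prey: 34+6-4=36; pred: 4+1-1=4
Step 14: prey: 36+7-4=39; pred: 4+1-1=4
Step 15: prey: 39+7-4=42; pred: 4+1-1=4
No extinction within 15 steps

Answer: 16 both-alive 42 4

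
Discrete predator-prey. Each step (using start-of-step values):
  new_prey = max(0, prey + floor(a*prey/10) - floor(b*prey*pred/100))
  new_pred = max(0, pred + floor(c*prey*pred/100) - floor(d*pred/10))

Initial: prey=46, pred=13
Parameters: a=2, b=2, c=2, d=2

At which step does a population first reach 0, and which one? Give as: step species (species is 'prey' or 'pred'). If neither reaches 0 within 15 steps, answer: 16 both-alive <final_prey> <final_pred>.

Step 1: prey: 46+9-11=44; pred: 13+11-2=22
Step 2: prey: 44+8-19=33; pred: 22+19-4=37
Step 3: prey: 33+6-24=15; pred: 37+24-7=54
Step 4: prey: 15+3-16=2; pred: 54+16-10=60
Step 5: prey: 2+0-2=0; pred: 60+2-12=50
First extinction: prey at step 5

Answer: 5 prey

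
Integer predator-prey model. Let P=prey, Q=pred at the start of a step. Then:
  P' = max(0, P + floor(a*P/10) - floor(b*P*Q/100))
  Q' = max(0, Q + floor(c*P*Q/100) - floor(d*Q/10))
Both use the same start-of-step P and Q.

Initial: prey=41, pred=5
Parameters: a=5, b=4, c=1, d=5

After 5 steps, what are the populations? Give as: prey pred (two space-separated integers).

Step 1: prey: 41+20-8=53; pred: 5+2-2=5
Step 2: prey: 53+26-10=69; pred: 5+2-2=5
Step 3: prey: 69+34-13=90; pred: 5+3-2=6
Step 4: prey: 90+45-21=114; pred: 6+5-3=8
Step 5: prey: 114+57-36=135; pred: 8+9-4=13

Answer: 135 13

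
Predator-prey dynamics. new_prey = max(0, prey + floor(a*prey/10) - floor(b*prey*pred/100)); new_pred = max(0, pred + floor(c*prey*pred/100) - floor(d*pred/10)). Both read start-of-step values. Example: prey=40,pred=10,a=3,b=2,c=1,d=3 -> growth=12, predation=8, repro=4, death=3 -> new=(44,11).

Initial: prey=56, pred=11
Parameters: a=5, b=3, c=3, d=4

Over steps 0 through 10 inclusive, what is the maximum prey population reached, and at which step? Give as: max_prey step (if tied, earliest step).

Step 1: prey: 56+28-18=66; pred: 11+18-4=25
Step 2: prey: 66+33-49=50; pred: 25+49-10=64
Step 3: prey: 50+25-96=0; pred: 64+96-25=135
Step 4: prey: 0+0-0=0; pred: 135+0-54=81
Step 5: prey: 0+0-0=0; pred: 81+0-32=49
Step 6: prey: 0+0-0=0; pred: 49+0-19=30
Step 7: prey: 0+0-0=0; pred: 30+0-12=18
Step 8: prey: 0+0-0=0; pred: 18+0-7=11
Step 9: prey: 0+0-0=0; pred: 11+0-4=7
Step 10: prey: 0+0-0=0; pred: 7+0-2=5
Max prey = 66 at step 1

Answer: 66 1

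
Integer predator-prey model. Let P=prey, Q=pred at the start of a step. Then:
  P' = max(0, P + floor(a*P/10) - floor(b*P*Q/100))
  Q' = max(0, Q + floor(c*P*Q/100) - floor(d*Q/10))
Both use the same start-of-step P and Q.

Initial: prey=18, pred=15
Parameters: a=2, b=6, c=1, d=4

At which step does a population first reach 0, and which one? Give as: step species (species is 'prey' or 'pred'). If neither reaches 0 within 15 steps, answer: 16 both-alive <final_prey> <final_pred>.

Step 1: prey: 18+3-16=5; pred: 15+2-6=11
Step 2: prey: 5+1-3=3; pred: 11+0-4=7
Step 3: prey: 3+0-1=2; pred: 7+0-2=5
Step 4: prey: 2+0-0=2; pred: 5+0-2=3
Step 5: prey: 2+0-0=2; pred: 3+0-1=2
Step 6: prey: 2+0-0=2; pred: 2+0-0=2
Steps 7-15: state stable at prey=2, pred=2 (no change)
No extinction within 15 steps

Answer: 16 both-alive 2 2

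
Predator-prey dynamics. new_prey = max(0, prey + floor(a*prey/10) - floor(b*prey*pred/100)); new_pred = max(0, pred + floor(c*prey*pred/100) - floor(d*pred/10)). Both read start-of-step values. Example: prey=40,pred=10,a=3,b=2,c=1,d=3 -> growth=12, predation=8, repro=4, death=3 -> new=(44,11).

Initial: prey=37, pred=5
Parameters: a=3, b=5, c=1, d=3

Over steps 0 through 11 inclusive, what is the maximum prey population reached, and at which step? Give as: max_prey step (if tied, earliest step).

Answer: 43 3

Derivation:
Step 1: prey: 37+11-9=39; pred: 5+1-1=5
Step 2: prey: 39+11-9=41; pred: 5+1-1=5
Step 3: prey: 41+12-10=43; pred: 5+2-1=6
Step 4: prey: 43+12-12=43; pred: 6+2-1=7
Step 5: prey: 43+12-15=40; pred: 7+3-2=8
Step 6: prey: 40+12-16=36; pred: 8+3-2=9
Step 7: prey: 36+10-16=30; pred: 9+3-2=10
Step 8: prey: 30+9-15=24; pred: 10+3-3=10
Step 9: prey: 24+7-12=19; pred: 10+2-3=9
Step 10: prey: 19+5-8=16; pred: 9+1-2=8
Step 11: prey: 16+4-6=14; pred: 8+1-2=7
Max prey = 43 at step 3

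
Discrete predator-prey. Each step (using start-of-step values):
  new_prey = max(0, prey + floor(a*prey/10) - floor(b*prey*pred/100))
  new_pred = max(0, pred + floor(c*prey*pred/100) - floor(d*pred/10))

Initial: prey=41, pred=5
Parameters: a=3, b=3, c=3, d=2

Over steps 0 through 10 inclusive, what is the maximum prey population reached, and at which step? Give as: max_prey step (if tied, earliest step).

Step 1: prey: 41+12-6=47; pred: 5+6-1=10
Step 2: prey: 47+14-14=47; pred: 10+14-2=22
Step 3: prey: 47+14-31=30; pred: 22+31-4=49
Step 4: prey: 30+9-44=0; pred: 49+44-9=84
Step 5: prey: 0+0-0=0; pred: 84+0-16=68
Step 6: prey: 0+0-0=0; pred: 68+0-13=55
Step 7: prey: 0+0-0=0; pred: 55+0-11=44
Step 8: prey: 0+0-0=0; pred: 44+0-8=36
Step 9: prey: 0+0-0=0; pred: 36+0-7=29
Step 10: prey: 0+0-0=0; pred: 29+0-5=24
Max prey = 47 at step 1

Answer: 47 1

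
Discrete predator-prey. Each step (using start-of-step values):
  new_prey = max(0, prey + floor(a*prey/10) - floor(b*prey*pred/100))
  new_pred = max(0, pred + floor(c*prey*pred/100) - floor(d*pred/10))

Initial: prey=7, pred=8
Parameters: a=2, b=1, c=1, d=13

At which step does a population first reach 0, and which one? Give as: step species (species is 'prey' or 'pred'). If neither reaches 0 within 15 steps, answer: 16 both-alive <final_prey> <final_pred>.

Answer: 1 pred

Derivation:
Step 1: prey: 7+1-0=8; pred: 8+0-10=0
First extinction: pred at step 1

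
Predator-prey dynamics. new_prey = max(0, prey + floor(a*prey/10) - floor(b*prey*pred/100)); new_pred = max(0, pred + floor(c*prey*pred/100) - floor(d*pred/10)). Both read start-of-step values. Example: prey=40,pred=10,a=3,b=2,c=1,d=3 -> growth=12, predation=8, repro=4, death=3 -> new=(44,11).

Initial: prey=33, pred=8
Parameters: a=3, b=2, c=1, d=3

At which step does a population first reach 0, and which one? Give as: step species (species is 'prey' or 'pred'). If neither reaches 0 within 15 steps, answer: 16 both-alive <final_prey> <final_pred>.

Answer: 16 both-alive 5 12

Derivation:
Step 1: prey: 33+9-5=37; pred: 8+2-2=8
Step 2: prey: 37+11-5=43; pred: 8+2-2=8
Step 3: prey: 43+12-6=49; pred: 8+3-2=9
Step 4: prey: 49+14-8=55; pred: 9+4-2=11
Step 5: prey: 55+16-12=59; pred: 11+6-3=14
Step 6: prey: 59+17-16=60; pred: 14+8-4=18
Step 7: prey: 60+18-21=57; pred: 18+10-5=23
Step 8: prey: 57+17-26=48; pred: 23+13-6=30
Step 9: prey: 48+14-28=34; pred: 30+14-9=35
Step 10: prey: 34+10-23=21; pred: 35+11-10=36
Step 11: prey: 21+6-15=12; pred: 36+7-10=33
Step 12: prey: 12+3-7=8; pred: 33+3-9=27
Step 13: prey: 8+2-4=6; pred: 27+2-8=21
Step 14: prey: 6+1-2=5; pred: 21+1-6=16
Step 15: prey: 5+1-1=5; pred: 16+0-4=12
No extinction within 15 steps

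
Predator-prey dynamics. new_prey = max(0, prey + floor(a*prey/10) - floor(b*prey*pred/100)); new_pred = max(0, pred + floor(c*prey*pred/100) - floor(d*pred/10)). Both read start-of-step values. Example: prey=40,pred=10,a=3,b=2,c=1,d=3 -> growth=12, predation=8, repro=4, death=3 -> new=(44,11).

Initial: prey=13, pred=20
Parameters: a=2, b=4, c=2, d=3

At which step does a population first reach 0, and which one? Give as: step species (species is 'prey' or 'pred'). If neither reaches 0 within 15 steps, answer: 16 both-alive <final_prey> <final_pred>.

Step 1: prey: 13+2-10=5; pred: 20+5-6=19
Step 2: prey: 5+1-3=3; pred: 19+1-5=15
Step 3: prey: 3+0-1=2; pred: 15+0-4=11
Step 4: prey: 2+0-0=2; pred: 11+0-3=8
Step 5: prey: 2+0-0=2; pred: 8+0-2=6
Step 6: prey: 2+0-0=2; pred: 6+0-1=5
Step 7: prey: 2+0-0=2; pred: 5+0-1=4
Step 8: prey: 2+0-0=2; pred: 4+0-1=3
Step 9: prey: 2+0-0=2; pred: 3+0-0=3
Steps 10-15: state stable at prey=2, pred=3 (no change)
No extinction within 15 steps

Answer: 16 both-alive 2 3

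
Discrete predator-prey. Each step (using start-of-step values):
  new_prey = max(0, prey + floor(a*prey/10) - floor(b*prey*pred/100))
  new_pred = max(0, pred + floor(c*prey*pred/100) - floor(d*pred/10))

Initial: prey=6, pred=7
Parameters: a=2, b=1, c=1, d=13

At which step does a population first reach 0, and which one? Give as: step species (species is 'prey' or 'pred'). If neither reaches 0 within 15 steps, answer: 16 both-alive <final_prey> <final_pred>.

Answer: 1 pred

Derivation:
Step 1: prey: 6+1-0=7; pred: 7+0-9=0
First extinction: pred at step 1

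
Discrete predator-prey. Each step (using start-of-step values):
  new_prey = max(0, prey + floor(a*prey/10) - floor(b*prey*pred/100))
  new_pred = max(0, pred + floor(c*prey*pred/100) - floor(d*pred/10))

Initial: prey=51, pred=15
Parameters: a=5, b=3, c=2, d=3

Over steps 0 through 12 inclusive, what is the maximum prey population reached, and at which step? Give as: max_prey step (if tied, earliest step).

Step 1: prey: 51+25-22=54; pred: 15+15-4=26
Step 2: prey: 54+27-42=39; pred: 26+28-7=47
Step 3: prey: 39+19-54=4; pred: 47+36-14=69
Step 4: prey: 4+2-8=0; pred: 69+5-20=54
Step 5: prey: 0+0-0=0; pred: 54+0-16=38
Step 6: prey: 0+0-0=0; pred: 38+0-11=27
Step 7: prey: 0+0-0=0; pred: 27+0-8=19
Step 8: prey: 0+0-0=0; pred: 19+0-5=14
Step 9: prey: 0+0-0=0; pred: 14+0-4=10
Step 10: prey: 0+0-0=0; pred: 10+0-3=7
Step 11: prey: 0+0-0=0; pred: 7+0-2=5
Step 12: prey: 0+0-0=0; pred: 5+0-1=4
Max prey = 54 at step 1

Answer: 54 1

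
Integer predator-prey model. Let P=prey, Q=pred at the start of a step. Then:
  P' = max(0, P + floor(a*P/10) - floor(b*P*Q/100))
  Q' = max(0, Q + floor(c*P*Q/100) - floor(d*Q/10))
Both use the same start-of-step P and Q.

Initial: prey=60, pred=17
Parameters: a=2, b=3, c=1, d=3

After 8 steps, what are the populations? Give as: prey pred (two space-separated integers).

Step 1: prey: 60+12-30=42; pred: 17+10-5=22
Step 2: prey: 42+8-27=23; pred: 22+9-6=25
Step 3: prey: 23+4-17=10; pred: 25+5-7=23
Step 4: prey: 10+2-6=6; pred: 23+2-6=19
Step 5: prey: 6+1-3=4; pred: 19+1-5=15
Step 6: prey: 4+0-1=3; pred: 15+0-4=11
Step 7: prey: 3+0-0=3; pred: 11+0-3=8
Step 8: prey: 3+0-0=3; pred: 8+0-2=6

Answer: 3 6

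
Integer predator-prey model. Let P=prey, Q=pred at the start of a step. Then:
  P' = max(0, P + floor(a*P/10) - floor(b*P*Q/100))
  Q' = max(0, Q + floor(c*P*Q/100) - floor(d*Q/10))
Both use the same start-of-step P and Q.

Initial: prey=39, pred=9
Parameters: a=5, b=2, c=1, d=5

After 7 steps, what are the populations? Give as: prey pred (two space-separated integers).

Answer: 101 93

Derivation:
Step 1: prey: 39+19-7=51; pred: 9+3-4=8
Step 2: prey: 51+25-8=68; pred: 8+4-4=8
Step 3: prey: 68+34-10=92; pred: 8+5-4=9
Step 4: prey: 92+46-16=122; pred: 9+8-4=13
Step 5: prey: 122+61-31=152; pred: 13+15-6=22
Step 6: prey: 152+76-66=162; pred: 22+33-11=44
Step 7: prey: 162+81-142=101; pred: 44+71-22=93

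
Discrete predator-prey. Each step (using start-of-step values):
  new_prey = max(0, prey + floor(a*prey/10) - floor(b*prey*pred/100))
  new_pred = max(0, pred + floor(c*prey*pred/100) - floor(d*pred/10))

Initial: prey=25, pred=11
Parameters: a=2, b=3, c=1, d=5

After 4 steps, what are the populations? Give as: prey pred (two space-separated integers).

Step 1: prey: 25+5-8=22; pred: 11+2-5=8
Step 2: prey: 22+4-5=21; pred: 8+1-4=5
Step 3: prey: 21+4-3=22; pred: 5+1-2=4
Step 4: prey: 22+4-2=24; pred: 4+0-2=2

Answer: 24 2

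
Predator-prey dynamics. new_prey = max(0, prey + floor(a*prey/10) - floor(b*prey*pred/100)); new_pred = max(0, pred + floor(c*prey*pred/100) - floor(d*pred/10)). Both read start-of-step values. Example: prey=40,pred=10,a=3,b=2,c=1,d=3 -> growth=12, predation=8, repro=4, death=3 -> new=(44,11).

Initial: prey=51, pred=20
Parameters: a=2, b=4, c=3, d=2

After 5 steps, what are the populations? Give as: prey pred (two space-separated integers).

Step 1: prey: 51+10-40=21; pred: 20+30-4=46
Step 2: prey: 21+4-38=0; pred: 46+28-9=65
Step 3: prey: 0+0-0=0; pred: 65+0-13=52
Step 4: prey: 0+0-0=0; pred: 52+0-10=42
Step 5: prey: 0+0-0=0; pred: 42+0-8=34

Answer: 0 34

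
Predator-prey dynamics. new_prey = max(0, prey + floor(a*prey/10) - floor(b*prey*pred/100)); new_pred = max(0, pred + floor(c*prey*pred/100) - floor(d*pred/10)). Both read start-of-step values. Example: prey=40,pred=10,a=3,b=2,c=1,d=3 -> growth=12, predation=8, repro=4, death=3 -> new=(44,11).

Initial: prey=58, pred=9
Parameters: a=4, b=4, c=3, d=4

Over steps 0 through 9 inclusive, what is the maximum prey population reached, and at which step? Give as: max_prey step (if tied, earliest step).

Step 1: prey: 58+23-20=61; pred: 9+15-3=21
Step 2: prey: 61+24-51=34; pred: 21+38-8=51
Step 3: prey: 34+13-69=0; pred: 51+52-20=83
Step 4: prey: 0+0-0=0; pred: 83+0-33=50
Step 5: prey: 0+0-0=0; pred: 50+0-20=30
Step 6: prey: 0+0-0=0; pred: 30+0-12=18
Step 7: prey: 0+0-0=0; pred: 18+0-7=11
Step 8: prey: 0+0-0=0; pred: 11+0-4=7
Step 9: prey: 0+0-0=0; pred: 7+0-2=5
Max prey = 61 at step 1

Answer: 61 1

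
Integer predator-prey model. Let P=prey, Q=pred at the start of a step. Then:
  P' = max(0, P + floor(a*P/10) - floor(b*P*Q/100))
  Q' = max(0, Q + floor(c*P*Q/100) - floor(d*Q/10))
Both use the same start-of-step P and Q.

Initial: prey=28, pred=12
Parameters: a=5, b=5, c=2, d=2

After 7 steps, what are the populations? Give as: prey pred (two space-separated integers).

Answer: 0 14

Derivation:
Step 1: prey: 28+14-16=26; pred: 12+6-2=16
Step 2: prey: 26+13-20=19; pred: 16+8-3=21
Step 3: prey: 19+9-19=9; pred: 21+7-4=24
Step 4: prey: 9+4-10=3; pred: 24+4-4=24
Step 5: prey: 3+1-3=1; pred: 24+1-4=21
Step 6: prey: 1+0-1=0; pred: 21+0-4=17
Step 7: prey: 0+0-0=0; pred: 17+0-3=14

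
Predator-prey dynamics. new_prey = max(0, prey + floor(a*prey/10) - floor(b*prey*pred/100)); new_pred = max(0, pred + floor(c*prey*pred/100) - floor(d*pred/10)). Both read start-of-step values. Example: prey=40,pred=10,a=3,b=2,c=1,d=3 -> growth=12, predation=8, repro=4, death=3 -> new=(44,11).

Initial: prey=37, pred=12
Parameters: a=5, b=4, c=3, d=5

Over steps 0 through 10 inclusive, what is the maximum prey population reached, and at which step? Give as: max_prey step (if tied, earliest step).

Answer: 38 1

Derivation:
Step 1: prey: 37+18-17=38; pred: 12+13-6=19
Step 2: prey: 38+19-28=29; pred: 19+21-9=31
Step 3: prey: 29+14-35=8; pred: 31+26-15=42
Step 4: prey: 8+4-13=0; pred: 42+10-21=31
Step 5: prey: 0+0-0=0; pred: 31+0-15=16
Step 6: prey: 0+0-0=0; pred: 16+0-8=8
Step 7: prey: 0+0-0=0; pred: 8+0-4=4
Step 8: prey: 0+0-0=0; pred: 4+0-2=2
Step 9: prey: 0+0-0=0; pred: 2+0-1=1
Step 10: prey: 0+0-0=0; pred: 1+0-0=1
Max prey = 38 at step 1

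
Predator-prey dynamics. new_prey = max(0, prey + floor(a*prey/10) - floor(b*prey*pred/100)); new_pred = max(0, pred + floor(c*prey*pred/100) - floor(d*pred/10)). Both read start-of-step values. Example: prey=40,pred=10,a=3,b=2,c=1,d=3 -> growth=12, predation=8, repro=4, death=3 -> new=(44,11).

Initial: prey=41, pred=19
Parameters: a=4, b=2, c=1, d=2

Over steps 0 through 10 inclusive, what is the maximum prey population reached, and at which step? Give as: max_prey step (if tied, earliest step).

Step 1: prey: 41+16-15=42; pred: 19+7-3=23
Step 2: prey: 42+16-19=39; pred: 23+9-4=28
Step 3: prey: 39+15-21=33; pred: 28+10-5=33
Step 4: prey: 33+13-21=25; pred: 33+10-6=37
Step 5: prey: 25+10-18=17; pred: 37+9-7=39
Step 6: prey: 17+6-13=10; pred: 39+6-7=38
Step 7: prey: 10+4-7=7; pred: 38+3-7=34
Step 8: prey: 7+2-4=5; pred: 34+2-6=30
Step 9: prey: 5+2-3=4; pred: 30+1-6=25
Step 10: prey: 4+1-2=3; pred: 25+1-5=21
Max prey = 42 at step 1

Answer: 42 1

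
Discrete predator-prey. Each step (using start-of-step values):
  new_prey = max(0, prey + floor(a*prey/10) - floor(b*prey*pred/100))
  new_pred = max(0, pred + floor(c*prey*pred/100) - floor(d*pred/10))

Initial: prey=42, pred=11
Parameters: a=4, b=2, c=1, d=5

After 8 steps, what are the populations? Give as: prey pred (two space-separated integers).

Step 1: prey: 42+16-9=49; pred: 11+4-5=10
Step 2: prey: 49+19-9=59; pred: 10+4-5=9
Step 3: prey: 59+23-10=72; pred: 9+5-4=10
Step 4: prey: 72+28-14=86; pred: 10+7-5=12
Step 5: prey: 86+34-20=100; pred: 12+10-6=16
Step 6: prey: 100+40-32=108; pred: 16+16-8=24
Step 7: prey: 108+43-51=100; pred: 24+25-12=37
Step 8: prey: 100+40-74=66; pred: 37+37-18=56

Answer: 66 56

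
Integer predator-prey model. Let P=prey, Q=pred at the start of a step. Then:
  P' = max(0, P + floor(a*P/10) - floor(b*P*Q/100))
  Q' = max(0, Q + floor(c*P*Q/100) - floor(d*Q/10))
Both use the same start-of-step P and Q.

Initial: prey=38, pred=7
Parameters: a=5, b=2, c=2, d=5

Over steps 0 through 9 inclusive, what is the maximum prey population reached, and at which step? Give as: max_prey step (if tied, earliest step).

Answer: 84 3

Derivation:
Step 1: prey: 38+19-5=52; pred: 7+5-3=9
Step 2: prey: 52+26-9=69; pred: 9+9-4=14
Step 3: prey: 69+34-19=84; pred: 14+19-7=26
Step 4: prey: 84+42-43=83; pred: 26+43-13=56
Step 5: prey: 83+41-92=32; pred: 56+92-28=120
Step 6: prey: 32+16-76=0; pred: 120+76-60=136
Step 7: prey: 0+0-0=0; pred: 136+0-68=68
Step 8: prey: 0+0-0=0; pred: 68+0-34=34
Step 9: prey: 0+0-0=0; pred: 34+0-17=17
Max prey = 84 at step 3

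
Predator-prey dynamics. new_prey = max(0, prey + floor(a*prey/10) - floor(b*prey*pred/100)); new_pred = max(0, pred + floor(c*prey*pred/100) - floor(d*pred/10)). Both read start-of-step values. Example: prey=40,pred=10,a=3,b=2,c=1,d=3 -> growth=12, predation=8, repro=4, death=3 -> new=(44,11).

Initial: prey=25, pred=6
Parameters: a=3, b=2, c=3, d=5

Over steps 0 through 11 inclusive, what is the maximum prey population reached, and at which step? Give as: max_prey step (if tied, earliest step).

Answer: 36 3

Derivation:
Step 1: prey: 25+7-3=29; pred: 6+4-3=7
Step 2: prey: 29+8-4=33; pred: 7+6-3=10
Step 3: prey: 33+9-6=36; pred: 10+9-5=14
Step 4: prey: 36+10-10=36; pred: 14+15-7=22
Step 5: prey: 36+10-15=31; pred: 22+23-11=34
Step 6: prey: 31+9-21=19; pred: 34+31-17=48
Step 7: prey: 19+5-18=6; pred: 48+27-24=51
Step 8: prey: 6+1-6=1; pred: 51+9-25=35
Step 9: prey: 1+0-0=1; pred: 35+1-17=19
Step 10: prey: 1+0-0=1; pred: 19+0-9=10
Step 11: prey: 1+0-0=1; pred: 10+0-5=5
Max prey = 36 at step 3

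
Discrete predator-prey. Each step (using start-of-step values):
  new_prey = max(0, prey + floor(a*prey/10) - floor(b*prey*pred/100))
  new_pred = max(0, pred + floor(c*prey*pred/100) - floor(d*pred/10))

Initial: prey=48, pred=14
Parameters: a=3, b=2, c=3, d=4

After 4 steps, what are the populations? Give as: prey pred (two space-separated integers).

Step 1: prey: 48+14-13=49; pred: 14+20-5=29
Step 2: prey: 49+14-28=35; pred: 29+42-11=60
Step 3: prey: 35+10-42=3; pred: 60+63-24=99
Step 4: prey: 3+0-5=0; pred: 99+8-39=68

Answer: 0 68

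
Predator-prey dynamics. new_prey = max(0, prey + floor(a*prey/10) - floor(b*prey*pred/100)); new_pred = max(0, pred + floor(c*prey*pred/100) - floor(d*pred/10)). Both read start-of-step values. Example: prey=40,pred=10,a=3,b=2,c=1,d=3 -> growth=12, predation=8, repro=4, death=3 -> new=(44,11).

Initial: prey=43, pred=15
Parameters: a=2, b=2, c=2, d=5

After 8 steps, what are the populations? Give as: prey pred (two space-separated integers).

Answer: 7 5

Derivation:
Step 1: prey: 43+8-12=39; pred: 15+12-7=20
Step 2: prey: 39+7-15=31; pred: 20+15-10=25
Step 3: prey: 31+6-15=22; pred: 25+15-12=28
Step 4: prey: 22+4-12=14; pred: 28+12-14=26
Step 5: prey: 14+2-7=9; pred: 26+7-13=20
Step 6: prey: 9+1-3=7; pred: 20+3-10=13
Step 7: prey: 7+1-1=7; pred: 13+1-6=8
Step 8: prey: 7+1-1=7; pred: 8+1-4=5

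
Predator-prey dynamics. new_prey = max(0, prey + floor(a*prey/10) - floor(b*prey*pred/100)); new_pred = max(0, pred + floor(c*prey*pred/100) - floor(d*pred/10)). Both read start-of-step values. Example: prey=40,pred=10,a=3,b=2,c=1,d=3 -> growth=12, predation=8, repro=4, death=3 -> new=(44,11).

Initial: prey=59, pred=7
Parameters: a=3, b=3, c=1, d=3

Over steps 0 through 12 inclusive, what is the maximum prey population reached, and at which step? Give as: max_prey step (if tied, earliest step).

Answer: 66 2

Derivation:
Step 1: prey: 59+17-12=64; pred: 7+4-2=9
Step 2: prey: 64+19-17=66; pred: 9+5-2=12
Step 3: prey: 66+19-23=62; pred: 12+7-3=16
Step 4: prey: 62+18-29=51; pred: 16+9-4=21
Step 5: prey: 51+15-32=34; pred: 21+10-6=25
Step 6: prey: 34+10-25=19; pred: 25+8-7=26
Step 7: prey: 19+5-14=10; pred: 26+4-7=23
Step 8: prey: 10+3-6=7; pred: 23+2-6=19
Step 9: prey: 7+2-3=6; pred: 19+1-5=15
Step 10: prey: 6+1-2=5; pred: 15+0-4=11
Step 11: prey: 5+1-1=5; pred: 11+0-3=8
Step 12: prey: 5+1-1=5; pred: 8+0-2=6
Max prey = 66 at step 2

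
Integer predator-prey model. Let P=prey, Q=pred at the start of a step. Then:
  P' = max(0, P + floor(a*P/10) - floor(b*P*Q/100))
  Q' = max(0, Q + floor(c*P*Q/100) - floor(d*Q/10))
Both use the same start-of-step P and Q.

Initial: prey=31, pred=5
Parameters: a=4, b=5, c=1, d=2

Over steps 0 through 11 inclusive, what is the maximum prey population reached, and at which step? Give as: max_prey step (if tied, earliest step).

Step 1: prey: 31+12-7=36; pred: 5+1-1=5
Step 2: prey: 36+14-9=41; pred: 5+1-1=5
Step 3: prey: 41+16-10=47; pred: 5+2-1=6
Step 4: prey: 47+18-14=51; pred: 6+2-1=7
Step 5: prey: 51+20-17=54; pred: 7+3-1=9
Step 6: prey: 54+21-24=51; pred: 9+4-1=12
Step 7: prey: 51+20-30=41; pred: 12+6-2=16
Step 8: prey: 41+16-32=25; pred: 16+6-3=19
Step 9: prey: 25+10-23=12; pred: 19+4-3=20
Step 10: prey: 12+4-12=4; pred: 20+2-4=18
Step 11: prey: 4+1-3=2; pred: 18+0-3=15
Max prey = 54 at step 5

Answer: 54 5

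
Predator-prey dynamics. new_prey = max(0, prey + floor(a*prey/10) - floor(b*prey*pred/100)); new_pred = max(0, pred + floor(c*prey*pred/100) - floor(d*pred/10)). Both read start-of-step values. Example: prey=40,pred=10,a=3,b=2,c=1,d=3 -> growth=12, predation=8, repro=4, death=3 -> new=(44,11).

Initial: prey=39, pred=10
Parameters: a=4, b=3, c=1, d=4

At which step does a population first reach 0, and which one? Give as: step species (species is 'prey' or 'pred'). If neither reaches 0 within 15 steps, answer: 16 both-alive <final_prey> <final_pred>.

Step 1: prey: 39+15-11=43; pred: 10+3-4=9
Step 2: prey: 43+17-11=49; pred: 9+3-3=9
Step 3: prey: 49+19-13=55; pred: 9+4-3=10
Step 4: prey: 55+22-16=61; pred: 10+5-4=11
Step 5: prey: 61+24-20=65; pred: 11+6-4=13
Step 6: prey: 65+26-25=66; pred: 13+8-5=16
Step 7: prey: 66+26-31=61; pred: 16+10-6=20
Step 8: prey: 61+24-36=49; pred: 20+12-8=24
Step 9: prey: 49+19-35=33; pred: 24+11-9=26
Step 10: prey: 33+13-25=21; pred: 26+8-10=24
Step 11: prey: 21+8-15=14; pred: 24+5-9=20
Step 12: prey: 14+5-8=11; pred: 20+2-8=14
Step 13: prey: 11+4-4=11; pred: 14+1-5=10
Step 14: prey: 11+4-3=12; pred: 10+1-4=7
Step 15: prey: 12+4-2=14; pred: 7+0-2=5
No extinction within 15 steps

Answer: 16 both-alive 14 5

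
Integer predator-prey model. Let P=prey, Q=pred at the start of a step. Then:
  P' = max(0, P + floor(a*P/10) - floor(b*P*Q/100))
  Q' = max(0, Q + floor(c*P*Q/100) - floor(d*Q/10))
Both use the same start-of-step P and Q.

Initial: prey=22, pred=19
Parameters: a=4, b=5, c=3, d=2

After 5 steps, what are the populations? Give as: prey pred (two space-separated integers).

Answer: 0 16

Derivation:
Step 1: prey: 22+8-20=10; pred: 19+12-3=28
Step 2: prey: 10+4-14=0; pred: 28+8-5=31
Step 3: prey: 0+0-0=0; pred: 31+0-6=25
Step 4: prey: 0+0-0=0; pred: 25+0-5=20
Step 5: prey: 0+0-0=0; pred: 20+0-4=16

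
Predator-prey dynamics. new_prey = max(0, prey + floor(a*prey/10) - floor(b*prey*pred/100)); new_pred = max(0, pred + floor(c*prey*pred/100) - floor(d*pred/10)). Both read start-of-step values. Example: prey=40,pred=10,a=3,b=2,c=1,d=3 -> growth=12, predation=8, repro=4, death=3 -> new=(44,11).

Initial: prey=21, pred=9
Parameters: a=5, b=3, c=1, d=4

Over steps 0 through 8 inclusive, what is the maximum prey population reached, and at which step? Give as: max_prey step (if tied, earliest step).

Answer: 123 8

Derivation:
Step 1: prey: 21+10-5=26; pred: 9+1-3=7
Step 2: prey: 26+13-5=34; pred: 7+1-2=6
Step 3: prey: 34+17-6=45; pred: 6+2-2=6
Step 4: prey: 45+22-8=59; pred: 6+2-2=6
Step 5: prey: 59+29-10=78; pred: 6+3-2=7
Step 6: prey: 78+39-16=101; pred: 7+5-2=10
Step 7: prey: 101+50-30=121; pred: 10+10-4=16
Step 8: prey: 121+60-58=123; pred: 16+19-6=29
Max prey = 123 at step 8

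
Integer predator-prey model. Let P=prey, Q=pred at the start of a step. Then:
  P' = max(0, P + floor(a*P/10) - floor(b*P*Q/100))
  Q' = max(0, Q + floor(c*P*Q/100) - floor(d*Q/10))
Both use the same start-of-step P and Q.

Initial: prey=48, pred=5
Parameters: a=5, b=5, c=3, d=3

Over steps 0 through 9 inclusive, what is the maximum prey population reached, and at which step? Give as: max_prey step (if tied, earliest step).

Step 1: prey: 48+24-12=60; pred: 5+7-1=11
Step 2: prey: 60+30-33=57; pred: 11+19-3=27
Step 3: prey: 57+28-76=9; pred: 27+46-8=65
Step 4: prey: 9+4-29=0; pred: 65+17-19=63
Step 5: prey: 0+0-0=0; pred: 63+0-18=45
Step 6: prey: 0+0-0=0; pred: 45+0-13=32
Step 7: prey: 0+0-0=0; pred: 32+0-9=23
Step 8: prey: 0+0-0=0; pred: 23+0-6=17
Step 9: prey: 0+0-0=0; pred: 17+0-5=12
Max prey = 60 at step 1

Answer: 60 1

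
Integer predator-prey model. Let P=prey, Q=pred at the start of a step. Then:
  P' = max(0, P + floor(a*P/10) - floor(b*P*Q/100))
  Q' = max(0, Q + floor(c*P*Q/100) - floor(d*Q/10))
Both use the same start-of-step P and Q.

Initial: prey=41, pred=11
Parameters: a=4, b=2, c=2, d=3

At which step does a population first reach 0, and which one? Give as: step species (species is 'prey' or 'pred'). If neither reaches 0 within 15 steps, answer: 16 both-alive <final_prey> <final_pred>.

Step 1: prey: 41+16-9=48; pred: 11+9-3=17
Step 2: prey: 48+19-16=51; pred: 17+16-5=28
Step 3: prey: 51+20-28=43; pred: 28+28-8=48
Step 4: prey: 43+17-41=19; pred: 48+41-14=75
Step 5: prey: 19+7-28=0; pred: 75+28-22=81
First extinction: prey at step 5

Answer: 5 prey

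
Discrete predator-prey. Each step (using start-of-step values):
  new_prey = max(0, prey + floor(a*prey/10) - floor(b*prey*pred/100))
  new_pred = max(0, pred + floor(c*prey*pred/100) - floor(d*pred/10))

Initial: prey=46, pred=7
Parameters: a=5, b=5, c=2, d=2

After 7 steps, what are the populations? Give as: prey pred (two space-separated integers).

Step 1: prey: 46+23-16=53; pred: 7+6-1=12
Step 2: prey: 53+26-31=48; pred: 12+12-2=22
Step 3: prey: 48+24-52=20; pred: 22+21-4=39
Step 4: prey: 20+10-39=0; pred: 39+15-7=47
Step 5: prey: 0+0-0=0; pred: 47+0-9=38
Step 6: prey: 0+0-0=0; pred: 38+0-7=31
Step 7: prey: 0+0-0=0; pred: 31+0-6=25

Answer: 0 25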